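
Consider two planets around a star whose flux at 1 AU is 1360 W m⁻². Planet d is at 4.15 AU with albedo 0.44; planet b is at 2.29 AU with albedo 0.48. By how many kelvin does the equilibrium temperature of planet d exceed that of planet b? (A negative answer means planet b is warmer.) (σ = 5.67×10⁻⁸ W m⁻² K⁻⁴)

T_eq = [S₀(1−A)/(4σd²)]^(1/4), so T ∝ (1−A)^(1/4) / √d.
T₁ = [1360×0.56/(4×5.67×10⁻⁸×4.15²)]^(1/4) = 118.17 K.
T₂ = [1360×0.52/(4×5.67×10⁻⁸×2.29²)]^(1/4) = 156.16 K.

ΔT ≈ -38.0 K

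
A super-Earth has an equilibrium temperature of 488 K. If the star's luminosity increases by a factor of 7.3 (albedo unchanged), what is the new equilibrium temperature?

T_eq ≈ 802 K

T_eq ∝ L^(1/4) · d^(−1/2).
T′ = 488 × 7.3^(1/4) = 802 K.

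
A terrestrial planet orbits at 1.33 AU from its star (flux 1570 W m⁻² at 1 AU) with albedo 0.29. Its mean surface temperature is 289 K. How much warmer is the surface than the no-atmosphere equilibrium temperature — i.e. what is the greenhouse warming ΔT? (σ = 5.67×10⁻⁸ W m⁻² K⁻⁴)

S = 1570/1.33² = 887.6 W m⁻².
T_eq = [S(1−A)/(4σ)]^(1/4) = [887.6×0.71/(4×5.67×10⁻⁸)]^(1/4) = 229.6 K.
ΔT = T_surf − T_eq = 289 − 229.6.

ΔT ≈ 59.4 K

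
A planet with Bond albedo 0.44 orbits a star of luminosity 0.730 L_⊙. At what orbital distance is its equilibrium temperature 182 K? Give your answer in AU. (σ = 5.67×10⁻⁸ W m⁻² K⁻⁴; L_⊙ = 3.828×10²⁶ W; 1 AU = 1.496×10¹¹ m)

d ≈ 1.50 AU

L = 0.730 × 3.828×10²⁶ = 2.79×10²⁶ W.
From T_eq⁴ = L(1−A)/(16πσd²): d = √[L(1−A)/(16πσT_eq⁴)].
d = √[2.79×10²⁶ × 0.56 / (16π × 5.67×10⁻⁸ × (182)⁴)] = 2.24×10¹¹ m = 1.50 AU.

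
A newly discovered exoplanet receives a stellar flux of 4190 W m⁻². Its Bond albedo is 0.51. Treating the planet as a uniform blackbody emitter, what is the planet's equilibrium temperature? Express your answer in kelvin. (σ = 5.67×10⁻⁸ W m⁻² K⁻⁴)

T_eq ≈ 308 K

Energy balance: absorbed = emitted ⇒ πR²·S(1−A) = 4πR²·σT_eq⁴, so T_eq⁴ = S(1−A)/(4σ).
T_eq = [4190 × 0.49 / (4 × 5.67×10⁻⁸)]^(1/4) = (9.05×10⁹)^(1/4) = 308 K.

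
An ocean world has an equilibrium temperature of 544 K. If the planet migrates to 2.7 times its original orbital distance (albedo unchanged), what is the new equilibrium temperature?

T_eq ∝ L^(1/4) · d^(−1/2).
T′ = 544 / 2.7^(1/2) = 331 K.

T_eq ≈ 331 K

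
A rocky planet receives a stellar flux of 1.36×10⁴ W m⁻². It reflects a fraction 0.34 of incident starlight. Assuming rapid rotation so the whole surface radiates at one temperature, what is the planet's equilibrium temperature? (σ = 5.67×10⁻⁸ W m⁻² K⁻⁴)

T_eq ≈ 446 K

Energy balance: absorbed = emitted ⇒ πR²·S(1−A) = 4πR²·σT_eq⁴, so T_eq⁴ = S(1−A)/(4σ).
T_eq = [1.36×10⁴ × 0.66 / (4 × 5.67×10⁻⁸)]^(1/4) = (3.96×10¹⁰)^(1/4) = 446 K.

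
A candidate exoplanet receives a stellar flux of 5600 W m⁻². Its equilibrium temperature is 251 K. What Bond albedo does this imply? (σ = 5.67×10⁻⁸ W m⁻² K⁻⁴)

A ≈ 0.84

From T_eq⁴ = S(1−A)/(4σ): 1−A = 4σT_eq⁴/S.
1−A = 4 × 5.67×10⁻⁸ × (251)⁴ / 5600 = 0.161.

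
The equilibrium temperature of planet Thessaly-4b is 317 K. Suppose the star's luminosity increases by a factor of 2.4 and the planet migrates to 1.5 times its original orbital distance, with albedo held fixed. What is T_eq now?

T_eq ≈ 322 K

T_eq ∝ L^(1/4) · d^(−1/2).
T′ = 317 × 2.4^(1/4) / 1.5^(1/2) = 322 K.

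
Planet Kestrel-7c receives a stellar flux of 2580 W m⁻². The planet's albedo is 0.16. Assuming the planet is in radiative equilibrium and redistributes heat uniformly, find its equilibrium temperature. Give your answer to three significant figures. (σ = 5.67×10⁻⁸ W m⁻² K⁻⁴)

T_eq ≈ 313 K

Energy balance: absorbed = emitted ⇒ πR²·S(1−A) = 4πR²·σT_eq⁴, so T_eq⁴ = S(1−A)/(4σ).
T_eq = [2580 × 0.84 / (4 × 5.67×10⁻⁸)]^(1/4) = (9.56×10⁹)^(1/4) = 313 K.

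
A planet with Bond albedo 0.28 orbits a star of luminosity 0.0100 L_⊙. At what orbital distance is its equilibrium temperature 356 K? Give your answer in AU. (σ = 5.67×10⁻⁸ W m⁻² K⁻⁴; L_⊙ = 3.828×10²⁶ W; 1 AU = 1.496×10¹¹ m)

d ≈ 0.0519 AU

L = 0.0100 × 3.828×10²⁶ = 3.83×10²⁴ W.
From T_eq⁴ = L(1−A)/(16πσd²): d = √[L(1−A)/(16πσT_eq⁴)].
d = √[3.83×10²⁴ × 0.72 / (16π × 5.67×10⁻⁸ × (356)⁴)] = 7.76×10⁹ m = 0.0519 AU.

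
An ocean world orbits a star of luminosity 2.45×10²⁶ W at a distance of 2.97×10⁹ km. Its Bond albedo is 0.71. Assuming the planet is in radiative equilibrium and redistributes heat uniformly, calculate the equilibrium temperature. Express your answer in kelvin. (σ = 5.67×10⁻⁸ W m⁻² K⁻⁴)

d = 2.97×10⁹ km = 2.97×10¹² m.
Flux: S = L/(4πd²) = 2.45×10²⁶/(4π×(2.97×10¹²)²) = 2.21 W m⁻².
Energy balance: absorbed = emitted ⇒ πR²·S(1−A) = 4πR²·σT_eq⁴, so T_eq⁴ = S(1−A)/(4σ).
T_eq = [2.21 × 0.29 / (4 × 5.67×10⁻⁸)]^(1/4) = (2.83×10⁶)^(1/4) = 41.0 K.

T_eq ≈ 41.0 K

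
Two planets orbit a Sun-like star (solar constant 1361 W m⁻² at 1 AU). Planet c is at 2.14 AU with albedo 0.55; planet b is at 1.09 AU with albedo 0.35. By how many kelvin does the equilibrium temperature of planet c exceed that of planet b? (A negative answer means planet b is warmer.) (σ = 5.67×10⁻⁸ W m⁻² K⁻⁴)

ΔT ≈ -83.5 K

T_eq = [S₀(1−A)/(4σd²)]^(1/4), so T ∝ (1−A)^(1/4) / √d.
T₁ = [1361×0.45/(4×5.67×10⁻⁸×2.14²)]^(1/4) = 155.83 K.
T₂ = [1361×0.65/(4×5.67×10⁻⁸×1.09²)]^(1/4) = 239.37 K.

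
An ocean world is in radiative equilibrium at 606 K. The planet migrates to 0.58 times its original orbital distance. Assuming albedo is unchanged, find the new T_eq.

T_eq ≈ 796 K

T_eq ∝ L^(1/4) · d^(−1/2).
T′ = 606 / 0.58^(1/2) = 796 K.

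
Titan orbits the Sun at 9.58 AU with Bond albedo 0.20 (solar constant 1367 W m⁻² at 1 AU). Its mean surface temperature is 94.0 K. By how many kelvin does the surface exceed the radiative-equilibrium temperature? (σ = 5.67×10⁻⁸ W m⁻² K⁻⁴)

S = 1367/9.58² = 14.89 W m⁻².
T_eq = [S(1−A)/(4σ)]^(1/4) = [14.89×0.80/(4×5.67×10⁻⁸)]^(1/4) = 85.1 K.
ΔT = T_surf − T_eq = 94 − 85.1.

ΔT ≈ 8.9 K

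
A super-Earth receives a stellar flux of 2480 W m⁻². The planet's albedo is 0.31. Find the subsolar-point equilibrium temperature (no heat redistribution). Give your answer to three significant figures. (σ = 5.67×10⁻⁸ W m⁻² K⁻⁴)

At the subsolar point the surface absorbs S(1−A) and emits σT⁴ per unit area — no factor of 4, since only the local patch is in balance.
T = [2480 × 0.69 / 5.67×10⁻⁸]^(1/4) = (3.02×10¹⁰)^(1/4) = 417 K.

T_ss ≈ 417 K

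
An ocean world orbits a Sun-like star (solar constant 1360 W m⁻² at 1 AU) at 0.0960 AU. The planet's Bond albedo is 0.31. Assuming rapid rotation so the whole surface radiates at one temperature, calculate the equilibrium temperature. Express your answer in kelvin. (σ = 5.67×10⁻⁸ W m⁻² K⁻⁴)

Flux at 0.0960 AU: S = 1360/0.0960² = 1.48×10⁵ W m⁻².
Energy balance: absorbed = emitted ⇒ πR²·S(1−A) = 4πR²·σT_eq⁴, so T_eq⁴ = S(1−A)/(4σ).
T_eq = [1.48×10⁵ × 0.69 / (4 × 5.67×10⁻⁸)]^(1/4) = (4.49×10¹¹)^(1/4) = 819 K.

T_eq ≈ 819 K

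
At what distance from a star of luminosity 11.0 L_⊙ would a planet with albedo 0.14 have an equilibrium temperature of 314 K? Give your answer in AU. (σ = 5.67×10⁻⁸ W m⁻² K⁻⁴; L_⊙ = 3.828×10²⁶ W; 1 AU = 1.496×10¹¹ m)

d ≈ 2.42 AU

L = 11.0 × 3.828×10²⁶ = 4.21×10²⁷ W.
From T_eq⁴ = L(1−A)/(16πσd²): d = √[L(1−A)/(16πσT_eq⁴)].
d = √[4.21×10²⁷ × 0.86 / (16π × 5.67×10⁻⁸ × (314)⁴)] = 3.62×10¹¹ m = 2.42 AU.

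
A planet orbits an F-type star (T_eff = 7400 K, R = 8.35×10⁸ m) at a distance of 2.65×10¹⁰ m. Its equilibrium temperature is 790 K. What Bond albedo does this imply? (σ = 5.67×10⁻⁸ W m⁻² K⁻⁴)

A ≈ 0.48

L = 4πR_⋆²σT_⋆⁴ = 4π(8.35×10⁸)² × 5.67×10⁻⁸ × (7400)⁴ = 1.49×10²⁷ W.
S = L/(4πd²) = 1.69×10⁵ W m⁻².
From T_eq⁴ = S(1−A)/(4σ): 1−A = 4σT_eq⁴/S.
1−A = 4 × 5.67×10⁻⁸ × (790)⁴ / 1.69×10⁵ = 0.523.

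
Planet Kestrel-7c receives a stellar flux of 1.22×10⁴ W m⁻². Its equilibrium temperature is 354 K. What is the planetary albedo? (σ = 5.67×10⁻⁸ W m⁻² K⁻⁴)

From T_eq⁴ = S(1−A)/(4σ): 1−A = 4σT_eq⁴/S.
1−A = 4 × 5.67×10⁻⁸ × (354)⁴ / 1.22×10⁴ = 0.292.

A ≈ 0.71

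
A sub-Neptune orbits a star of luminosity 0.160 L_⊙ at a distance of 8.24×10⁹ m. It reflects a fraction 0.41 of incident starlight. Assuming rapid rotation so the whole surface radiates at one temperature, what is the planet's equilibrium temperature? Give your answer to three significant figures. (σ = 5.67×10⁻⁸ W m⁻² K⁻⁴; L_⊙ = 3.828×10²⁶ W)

L = 0.160 × 3.828×10²⁶ = 6.12×10²⁵ W.
Flux: S = L/(4πd²) = 6.12×10²⁵/(4π×(8.24×10⁹)²) = 7.18×10⁴ W m⁻².
Energy balance: absorbed = emitted ⇒ πR²·S(1−A) = 4πR²·σT_eq⁴, so T_eq⁴ = S(1−A)/(4σ).
T_eq = [7.18×10⁴ × 0.59 / (4 × 5.67×10⁻⁸)]^(1/4) = (1.87×10¹¹)^(1/4) = 657 K.

T_eq ≈ 657 K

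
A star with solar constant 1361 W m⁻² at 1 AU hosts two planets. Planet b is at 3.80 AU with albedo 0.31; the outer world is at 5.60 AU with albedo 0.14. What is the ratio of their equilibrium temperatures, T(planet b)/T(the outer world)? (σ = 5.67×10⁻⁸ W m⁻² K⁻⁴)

T₁/T₂ ≈ 1.149

T_eq = [S₀(1−A)/(4σd²)]^(1/4), so T ∝ (1−A)^(1/4) / √d.
T₁ = [1361×0.69/(4×5.67×10⁻⁸×3.80²)]^(1/4) = 130.13 K.
T₂ = [1361×0.86/(4×5.67×10⁻⁸×5.60²)]^(1/4) = 113.26 K.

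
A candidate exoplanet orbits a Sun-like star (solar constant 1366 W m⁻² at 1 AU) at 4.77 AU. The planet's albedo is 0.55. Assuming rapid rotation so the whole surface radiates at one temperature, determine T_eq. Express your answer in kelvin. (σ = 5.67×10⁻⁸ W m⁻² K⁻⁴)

T_eq ≈ 104 K

Flux at 4.77 AU: S = 1366/4.77² = 60.0 W m⁻².
Energy balance: absorbed = emitted ⇒ πR²·S(1−A) = 4πR²·σT_eq⁴, so T_eq⁴ = S(1−A)/(4σ).
T_eq = [60.0 × 0.45 / (4 × 5.67×10⁻⁸)]^(1/4) = (1.19×10⁸)^(1/4) = 104 K.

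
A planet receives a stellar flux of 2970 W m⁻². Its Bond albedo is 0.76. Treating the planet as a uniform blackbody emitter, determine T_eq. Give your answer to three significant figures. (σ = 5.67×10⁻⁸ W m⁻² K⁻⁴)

T_eq ≈ 237 K

Energy balance: absorbed = emitted ⇒ πR²·S(1−A) = 4πR²·σT_eq⁴, so T_eq⁴ = S(1−A)/(4σ).
T_eq = [2970 × 0.24 / (4 × 5.67×10⁻⁸)]^(1/4) = (3.14×10⁹)^(1/4) = 237 K.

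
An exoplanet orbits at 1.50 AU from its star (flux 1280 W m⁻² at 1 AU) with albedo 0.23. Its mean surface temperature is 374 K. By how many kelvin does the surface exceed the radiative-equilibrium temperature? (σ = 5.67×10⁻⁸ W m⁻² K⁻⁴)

S = 1280/1.50² = 568.9 W m⁻².
T_eq = [S(1−A)/(4σ)]^(1/4) = [568.9×0.77/(4×5.67×10⁻⁸)]^(1/4) = 209.6 K.
ΔT = T_surf − T_eq = 374 − 209.6.

ΔT ≈ 164.4 K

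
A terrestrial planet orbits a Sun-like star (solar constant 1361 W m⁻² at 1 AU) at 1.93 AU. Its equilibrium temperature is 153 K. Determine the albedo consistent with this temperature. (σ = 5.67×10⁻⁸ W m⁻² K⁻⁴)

Flux at 1.93 AU: S = 1361/1.93² = 365 W m⁻².
From T_eq⁴ = S(1−A)/(4σ): 1−A = 4σT_eq⁴/S.
1−A = 4 × 5.67×10⁻⁸ × (153)⁴ / 365 = 0.340.

A ≈ 0.66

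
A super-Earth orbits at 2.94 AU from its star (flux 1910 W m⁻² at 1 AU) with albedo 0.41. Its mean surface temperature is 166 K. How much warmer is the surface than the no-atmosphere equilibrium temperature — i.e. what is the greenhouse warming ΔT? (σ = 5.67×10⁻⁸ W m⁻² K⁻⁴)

ΔT ≈ 11.2 K

S = 1910/2.94² = 221.0 W m⁻².
T_eq = [S(1−A)/(4σ)]^(1/4) = [221.0×0.59/(4×5.67×10⁻⁸)]^(1/4) = 154.8 K.
ΔT = T_surf − T_eq = 166 − 154.8.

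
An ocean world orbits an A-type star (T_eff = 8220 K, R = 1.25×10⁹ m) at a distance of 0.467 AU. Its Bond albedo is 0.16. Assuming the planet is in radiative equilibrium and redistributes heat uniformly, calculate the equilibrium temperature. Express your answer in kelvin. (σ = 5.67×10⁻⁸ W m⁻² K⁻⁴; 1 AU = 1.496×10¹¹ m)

T_eq ≈ 744 K

d = 0.467 AU = 6.99×10¹⁰ m.
L = 4πR_⋆²σT_⋆⁴ = 4π(1.25×10⁹)² × 5.67×10⁻⁸ × (8220)⁴ = 5.08×10²⁷ W.
S = L/(4πd²) = 8.29×10⁴ W m⁻².
Energy balance: absorbed = emitted ⇒ πR²·S(1−A) = 4πR²·σT_eq⁴, so T_eq⁴ = S(1−A)/(4σ).
T_eq = [8.29×10⁴ × 0.84 / (4 × 5.67×10⁻⁸)]^(1/4) = (3.07×10¹¹)^(1/4) = 744 K.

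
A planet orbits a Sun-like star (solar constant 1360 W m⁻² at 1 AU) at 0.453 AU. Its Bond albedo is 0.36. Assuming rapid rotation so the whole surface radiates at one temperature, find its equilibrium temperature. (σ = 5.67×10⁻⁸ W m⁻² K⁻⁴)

T_eq ≈ 370 K

Flux at 0.453 AU: S = 1360/0.453² = 6630 W m⁻².
Energy balance: absorbed = emitted ⇒ πR²·S(1−A) = 4πR²·σT_eq⁴, so T_eq⁴ = S(1−A)/(4σ).
T_eq = [6630 × 0.64 / (4 × 5.67×10⁻⁸)]^(1/4) = (1.87×10¹⁰)^(1/4) = 370 K.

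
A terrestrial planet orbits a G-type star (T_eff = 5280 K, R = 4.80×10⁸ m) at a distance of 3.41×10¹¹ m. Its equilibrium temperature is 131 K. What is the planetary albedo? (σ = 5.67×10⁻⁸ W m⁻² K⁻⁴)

A ≈ 0.24

L = 4πR_⋆²σT_⋆⁴ = 4π(4.80×10⁸)² × 5.67×10⁻⁸ × (5280)⁴ = 1.28×10²⁶ W.
S = L/(4πd²) = 87.3 W m⁻².
From T_eq⁴ = S(1−A)/(4σ): 1−A = 4σT_eq⁴/S.
1−A = 4 × 5.67×10⁻⁸ × (131)⁴ / 87.3 = 0.765.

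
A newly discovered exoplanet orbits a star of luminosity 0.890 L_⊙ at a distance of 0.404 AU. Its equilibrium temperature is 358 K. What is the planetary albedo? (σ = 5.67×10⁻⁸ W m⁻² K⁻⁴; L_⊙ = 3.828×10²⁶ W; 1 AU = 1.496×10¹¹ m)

A ≈ 0.50

d = 0.404 AU = 6.04×10¹⁰ m.
L = 0.890 × 3.828×10²⁶ = 3.41×10²⁶ W.
Flux: S = L/(4πd²) = 3.41×10²⁶/(4π×(6.04×10¹⁰)²) = 7420 W m⁻².
From T_eq⁴ = S(1−A)/(4σ): 1−A = 4σT_eq⁴/S.
1−A = 4 × 5.67×10⁻⁸ × (358)⁴ / 7420 = 0.502.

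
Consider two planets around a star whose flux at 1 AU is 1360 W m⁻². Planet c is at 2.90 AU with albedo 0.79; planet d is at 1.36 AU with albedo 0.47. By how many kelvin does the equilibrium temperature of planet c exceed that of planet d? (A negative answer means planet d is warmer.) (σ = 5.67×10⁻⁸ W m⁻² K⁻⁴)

T_eq = [S₀(1−A)/(4σd²)]^(1/4), so T ∝ (1−A)^(1/4) / √d.
T₁ = [1360×0.21/(4×5.67×10⁻⁸×2.90²)]^(1/4) = 110.62 K.
T₂ = [1360×0.53/(4×5.67×10⁻⁸×1.36²)]^(1/4) = 203.60 K.

ΔT ≈ -93.0 K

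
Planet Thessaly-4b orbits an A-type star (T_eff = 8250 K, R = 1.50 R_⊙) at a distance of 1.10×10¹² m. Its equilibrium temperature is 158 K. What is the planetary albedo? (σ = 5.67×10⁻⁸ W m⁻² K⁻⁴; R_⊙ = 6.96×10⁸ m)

R_⋆ = 1.50 × 6.96×10⁸ = 1.04×10⁹ m.
L = 4πR_⋆²σT_⋆⁴ = 4π(1.04×10⁹)² × 5.67×10⁻⁸ × (8250)⁴ = 3.60×10²⁷ W.
S = L/(4πd²) = 237 W m⁻².
From T_eq⁴ = S(1−A)/(4σ): 1−A = 4σT_eq⁴/S.
1−A = 4 × 5.67×10⁻⁸ × (158)⁴ / 237 = 0.597.

A ≈ 0.40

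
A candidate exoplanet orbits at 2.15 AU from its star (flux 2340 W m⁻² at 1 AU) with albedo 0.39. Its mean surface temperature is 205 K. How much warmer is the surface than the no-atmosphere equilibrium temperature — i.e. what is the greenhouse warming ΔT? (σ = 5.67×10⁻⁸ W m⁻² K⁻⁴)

S = 2340/2.15² = 506.2 W m⁻².
T_eq = [S(1−A)/(4σ)]^(1/4) = [506.2×0.61/(4×5.67×10⁻⁸)]^(1/4) = 192.1 K.
ΔT = T_surf − T_eq = 205 − 192.1.

ΔT ≈ 12.9 K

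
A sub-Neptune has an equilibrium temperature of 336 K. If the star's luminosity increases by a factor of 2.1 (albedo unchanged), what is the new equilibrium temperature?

T_eq ∝ L^(1/4) · d^(−1/2).
T′ = 336 × 2.1^(1/4) = 404 K.

T_eq ≈ 404 K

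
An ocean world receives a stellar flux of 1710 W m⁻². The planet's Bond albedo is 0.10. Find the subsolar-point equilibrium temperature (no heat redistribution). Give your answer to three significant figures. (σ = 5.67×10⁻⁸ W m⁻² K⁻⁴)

T_ss ≈ 406 K

At the subsolar point the surface absorbs S(1−A) and emits σT⁴ per unit area — no factor of 4, since only the local patch is in balance.
T = [1710 × 0.90 / 5.67×10⁻⁸]^(1/4) = (2.71×10¹⁰)^(1/4) = 406 K.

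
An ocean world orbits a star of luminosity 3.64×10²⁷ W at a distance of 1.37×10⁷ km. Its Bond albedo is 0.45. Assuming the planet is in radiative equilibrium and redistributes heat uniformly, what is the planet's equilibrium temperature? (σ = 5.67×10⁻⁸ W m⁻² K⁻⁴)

T_eq ≈ 1390 K

d = 1.37×10⁷ km = 1.37×10¹⁰ m.
Flux: S = L/(4πd²) = 3.64×10²⁷/(4π×(1.37×10¹⁰)²) = 1.54×10⁶ W m⁻².
Energy balance: absorbed = emitted ⇒ πR²·S(1−A) = 4πR²·σT_eq⁴, so T_eq⁴ = S(1−A)/(4σ).
T_eq = [1.54×10⁶ × 0.55 / (4 × 5.67×10⁻⁸)]^(1/4) = (3.74×10¹²)^(1/4) = 1390 K.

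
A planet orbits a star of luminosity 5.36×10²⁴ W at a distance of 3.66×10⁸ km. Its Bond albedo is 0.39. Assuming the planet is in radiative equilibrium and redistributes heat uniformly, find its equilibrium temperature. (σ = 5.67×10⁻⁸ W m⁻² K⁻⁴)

d = 3.66×10⁸ km = 3.66×10¹¹ m.
Flux: S = L/(4πd²) = 5.36×10²⁴/(4π×(3.66×10¹¹)²) = 3.18 W m⁻².
Energy balance: absorbed = emitted ⇒ πR²·S(1−A) = 4πR²·σT_eq⁴, so T_eq⁴ = S(1−A)/(4σ).
T_eq = [3.18 × 0.61 / (4 × 5.67×10⁻⁸)]^(1/4) = (8.56×10⁶)^(1/4) = 54.1 K.

T_eq ≈ 54.1 K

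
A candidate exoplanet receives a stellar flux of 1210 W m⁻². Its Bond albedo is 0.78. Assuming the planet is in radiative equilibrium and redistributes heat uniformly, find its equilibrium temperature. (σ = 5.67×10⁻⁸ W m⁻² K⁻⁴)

T_eq ≈ 185 K

Energy balance: absorbed = emitted ⇒ πR²·S(1−A) = 4πR²·σT_eq⁴, so T_eq⁴ = S(1−A)/(4σ).
T_eq = [1210 × 0.22 / (4 × 5.67×10⁻⁸)]^(1/4) = (1.17×10⁹)^(1/4) = 185 K.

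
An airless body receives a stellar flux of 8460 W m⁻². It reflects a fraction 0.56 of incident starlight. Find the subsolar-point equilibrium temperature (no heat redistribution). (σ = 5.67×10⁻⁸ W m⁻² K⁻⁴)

T_ss ≈ 506 K

At the subsolar point the surface absorbs S(1−A) and emits σT⁴ per unit area — no factor of 4, since only the local patch is in balance.
T = [8460 × 0.44 / 5.67×10⁻⁸]^(1/4) = (6.57×10¹⁰)^(1/4) = 506 K.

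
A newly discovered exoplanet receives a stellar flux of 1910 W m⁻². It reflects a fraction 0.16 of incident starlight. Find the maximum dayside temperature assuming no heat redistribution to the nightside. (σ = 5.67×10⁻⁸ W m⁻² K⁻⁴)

With no redistribution each surface element balances locally: S(1−A) = σT⁴.
T = [1910 × 0.84 / 5.67×10⁻⁸]^(1/4) = (2.83×10¹⁰)^(1/4) = 410 K.

T_ss ≈ 410 K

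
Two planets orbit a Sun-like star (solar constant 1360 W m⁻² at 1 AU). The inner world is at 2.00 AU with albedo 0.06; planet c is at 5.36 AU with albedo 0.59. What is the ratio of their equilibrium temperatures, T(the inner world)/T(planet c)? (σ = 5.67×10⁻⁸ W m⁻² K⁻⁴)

T₁/T₂ ≈ 2.014

T_eq = [S₀(1−A)/(4σd²)]^(1/4), so T ∝ (1−A)^(1/4) / √d.
T₁ = [1360×0.94/(4×5.67×10⁻⁸×2.00²)]^(1/4) = 193.75 K.
T₂ = [1360×0.41/(4×5.67×10⁻⁸×5.36²)]^(1/4) = 96.18 K.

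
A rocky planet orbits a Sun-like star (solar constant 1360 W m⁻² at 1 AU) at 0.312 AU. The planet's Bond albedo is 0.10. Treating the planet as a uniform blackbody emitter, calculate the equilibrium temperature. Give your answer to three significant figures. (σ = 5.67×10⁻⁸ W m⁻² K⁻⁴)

Flux at 0.312 AU: S = 1360/0.312² = 1.40×10⁴ W m⁻².
Energy balance: absorbed = emitted ⇒ πR²·S(1−A) = 4πR²·σT_eq⁴, so T_eq⁴ = S(1−A)/(4σ).
T_eq = [1.40×10⁴ × 0.90 / (4 × 5.67×10⁻⁸)]^(1/4) = (5.54×10¹⁰)^(1/4) = 485 K.

T_eq ≈ 485 K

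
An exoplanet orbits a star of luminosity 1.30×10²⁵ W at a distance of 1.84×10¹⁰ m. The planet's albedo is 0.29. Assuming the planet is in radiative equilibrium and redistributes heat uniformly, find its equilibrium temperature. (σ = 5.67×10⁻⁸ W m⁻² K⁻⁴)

Flux: S = L/(4πd²) = 1.30×10²⁵/(4π×(1.84×10¹⁰)²) = 3060 W m⁻².
Energy balance: absorbed = emitted ⇒ πR²·S(1−A) = 4πR²·σT_eq⁴, so T_eq⁴ = S(1−A)/(4σ).
T_eq = [3060 × 0.71 / (4 × 5.67×10⁻⁸)]^(1/4) = (9.57×10⁹)^(1/4) = 313 K.

T_eq ≈ 313 K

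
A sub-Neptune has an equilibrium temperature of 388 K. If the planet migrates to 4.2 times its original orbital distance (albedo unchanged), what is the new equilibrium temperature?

T_eq ∝ L^(1/4) · d^(−1/2).
T′ = 388 / 4.2^(1/2) = 189 K.

T_eq ≈ 189 K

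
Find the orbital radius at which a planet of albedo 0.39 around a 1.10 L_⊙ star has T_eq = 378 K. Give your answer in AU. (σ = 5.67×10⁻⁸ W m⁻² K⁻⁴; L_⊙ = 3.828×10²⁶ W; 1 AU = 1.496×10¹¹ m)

d ≈ 0.444 AU

L = 1.10 × 3.828×10²⁶ = 4.21×10²⁶ W.
From T_eq⁴ = L(1−A)/(16πσd²): d = √[L(1−A)/(16πσT_eq⁴)].
d = √[4.21×10²⁶ × 0.61 / (16π × 5.67×10⁻⁸ × (378)⁴)] = 6.64×10¹⁰ m = 0.444 AU.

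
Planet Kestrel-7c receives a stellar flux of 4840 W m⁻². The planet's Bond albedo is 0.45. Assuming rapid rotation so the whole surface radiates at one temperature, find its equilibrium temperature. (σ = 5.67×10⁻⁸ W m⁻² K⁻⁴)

T_eq ≈ 329 K

Energy balance: absorbed = emitted ⇒ πR²·S(1−A) = 4πR²·σT_eq⁴, so T_eq⁴ = S(1−A)/(4σ).
T_eq = [4840 × 0.55 / (4 × 5.67×10⁻⁸)]^(1/4) = (1.17×10¹⁰)^(1/4) = 329 K.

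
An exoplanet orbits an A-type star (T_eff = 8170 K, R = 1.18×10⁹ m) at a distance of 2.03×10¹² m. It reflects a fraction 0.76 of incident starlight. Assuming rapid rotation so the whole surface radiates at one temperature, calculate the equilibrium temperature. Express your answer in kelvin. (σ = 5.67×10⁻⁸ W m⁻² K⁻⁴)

T_eq ≈ 97.5 K

L = 4πR_⋆²σT_⋆⁴ = 4π(1.18×10⁹)² × 5.67×10⁻⁸ × (8170)⁴ = 4.42×10²⁷ W.
S = L/(4πd²) = 85.4 W m⁻².
Energy balance: absorbed = emitted ⇒ πR²·S(1−A) = 4πR²·σT_eq⁴, so T_eq⁴ = S(1−A)/(4σ).
T_eq = [85.4 × 0.24 / (4 × 5.67×10⁻⁸)]^(1/4) = (9.03×10⁷)^(1/4) = 97.5 K.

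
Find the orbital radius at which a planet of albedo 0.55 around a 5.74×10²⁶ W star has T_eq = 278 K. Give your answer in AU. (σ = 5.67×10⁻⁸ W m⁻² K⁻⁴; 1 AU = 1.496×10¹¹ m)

d ≈ 0.823 AU

From T_eq⁴ = L(1−A)/(16πσd²): d = √[L(1−A)/(16πσT_eq⁴)].
d = √[5.74×10²⁶ × 0.45 / (16π × 5.67×10⁻⁸ × (278)⁴)] = 1.23×10¹¹ m = 0.823 AU.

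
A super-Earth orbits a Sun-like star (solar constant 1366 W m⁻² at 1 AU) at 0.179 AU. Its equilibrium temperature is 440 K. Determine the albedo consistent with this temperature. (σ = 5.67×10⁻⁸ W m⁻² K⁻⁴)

A ≈ 0.80

Flux at 0.179 AU: S = 1366/0.179² = 4.26×10⁴ W m⁻².
From T_eq⁴ = S(1−A)/(4σ): 1−A = 4σT_eq⁴/S.
1−A = 4 × 5.67×10⁻⁸ × (440)⁴ / 4.26×10⁴ = 0.199.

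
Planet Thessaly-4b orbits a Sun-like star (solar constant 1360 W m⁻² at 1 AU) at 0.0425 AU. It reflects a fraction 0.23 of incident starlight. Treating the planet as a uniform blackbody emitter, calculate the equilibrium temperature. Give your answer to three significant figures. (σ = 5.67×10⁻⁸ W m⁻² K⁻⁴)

T_eq ≈ 1260 K

Flux at 0.0425 AU: S = 1360/0.0425² = 7.53×10⁵ W m⁻².
Energy balance: absorbed = emitted ⇒ πR²·S(1−A) = 4πR²·σT_eq⁴, so T_eq⁴ = S(1−A)/(4σ).
T_eq = [7.53×10⁵ × 0.77 / (4 × 5.67×10⁻⁸)]^(1/4) = (2.56×10¹²)^(1/4) = 1260 K.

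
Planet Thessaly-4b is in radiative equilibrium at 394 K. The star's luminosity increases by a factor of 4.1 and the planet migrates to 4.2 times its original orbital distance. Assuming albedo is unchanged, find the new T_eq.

T_eq ≈ 274 K

T_eq ∝ L^(1/4) · d^(−1/2).
T′ = 394 × 4.1^(1/4) / 4.2^(1/2) = 274 K.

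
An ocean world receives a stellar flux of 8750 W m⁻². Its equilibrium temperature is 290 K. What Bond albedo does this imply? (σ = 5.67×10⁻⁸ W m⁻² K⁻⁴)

From T_eq⁴ = S(1−A)/(4σ): 1−A = 4σT_eq⁴/S.
1−A = 4 × 5.67×10⁻⁸ × (290)⁴ / 8750 = 0.183.

A ≈ 0.82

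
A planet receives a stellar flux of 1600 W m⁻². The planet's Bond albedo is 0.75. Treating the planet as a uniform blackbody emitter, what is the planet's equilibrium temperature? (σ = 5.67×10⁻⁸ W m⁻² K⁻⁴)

T_eq ≈ 205 K

Energy balance: absorbed = emitted ⇒ πR²·S(1−A) = 4πR²·σT_eq⁴, so T_eq⁴ = S(1−A)/(4σ).
T_eq = [1600 × 0.25 / (4 × 5.67×10⁻⁸)]^(1/4) = (1.76×10⁹)^(1/4) = 205 K.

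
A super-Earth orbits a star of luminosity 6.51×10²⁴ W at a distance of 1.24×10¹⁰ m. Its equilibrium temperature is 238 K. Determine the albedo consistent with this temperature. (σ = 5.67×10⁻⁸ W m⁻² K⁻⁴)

Flux: S = L/(4πd²) = 6.51×10²⁴/(4π×(1.24×10¹⁰)²) = 3370 W m⁻².
From T_eq⁴ = S(1−A)/(4σ): 1−A = 4σT_eq⁴/S.
1−A = 4 × 5.67×10⁻⁸ × (238)⁴ / 3370 = 0.216.

A ≈ 0.78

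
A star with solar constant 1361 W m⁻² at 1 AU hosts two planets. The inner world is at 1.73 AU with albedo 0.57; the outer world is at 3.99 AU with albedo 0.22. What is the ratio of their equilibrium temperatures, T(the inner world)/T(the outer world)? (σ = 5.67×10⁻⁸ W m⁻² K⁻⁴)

T_eq = [S₀(1−A)/(4σd²)]^(1/4), so T ∝ (1−A)^(1/4) / √d.
T₁ = [1361×0.43/(4×5.67×10⁻⁸×1.73²)]^(1/4) = 171.36 K.
T₂ = [1361×0.78/(4×5.67×10⁻⁸×3.99²)]^(1/4) = 130.95 K.

T₁/T₂ ≈ 1.309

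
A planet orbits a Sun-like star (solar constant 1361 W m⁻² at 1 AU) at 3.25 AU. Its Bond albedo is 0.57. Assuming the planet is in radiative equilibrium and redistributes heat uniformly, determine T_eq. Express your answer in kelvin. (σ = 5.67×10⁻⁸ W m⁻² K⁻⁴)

Flux at 3.25 AU: S = 1361/3.25² = 129 W m⁻².
Energy balance: absorbed = emitted ⇒ πR²·S(1−A) = 4πR²·σT_eq⁴, so T_eq⁴ = S(1−A)/(4σ).
T_eq = [129 × 0.43 / (4 × 5.67×10⁻⁸)]^(1/4) = (2.44×10⁸)^(1/4) = 125 K.

T_eq ≈ 125 K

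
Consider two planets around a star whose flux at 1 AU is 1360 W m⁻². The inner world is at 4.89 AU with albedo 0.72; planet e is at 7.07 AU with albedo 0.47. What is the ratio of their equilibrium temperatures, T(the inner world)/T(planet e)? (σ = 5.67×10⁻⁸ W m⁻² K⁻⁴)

T₁/T₂ ≈ 1.025

T_eq = [S₀(1−A)/(4σd²)]^(1/4), so T ∝ (1−A)^(1/4) / √d.
T₁ = [1360×0.28/(4×5.67×10⁻⁸×4.89²)]^(1/4) = 91.54 K.
T₂ = [1360×0.53/(4×5.67×10⁻⁸×7.07²)]^(1/4) = 89.30 K.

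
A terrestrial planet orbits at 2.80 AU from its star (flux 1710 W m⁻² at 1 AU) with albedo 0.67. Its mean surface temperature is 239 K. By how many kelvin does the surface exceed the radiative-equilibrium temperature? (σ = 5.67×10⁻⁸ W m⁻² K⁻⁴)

S = 1710/2.80² = 218.1 W m⁻².
T_eq = [S(1−A)/(4σ)]^(1/4) = [218.1×0.33/(4×5.67×10⁻⁸)]^(1/4) = 133.5 K.
ΔT = T_surf − T_eq = 239 − 133.5.

ΔT ≈ 105.5 K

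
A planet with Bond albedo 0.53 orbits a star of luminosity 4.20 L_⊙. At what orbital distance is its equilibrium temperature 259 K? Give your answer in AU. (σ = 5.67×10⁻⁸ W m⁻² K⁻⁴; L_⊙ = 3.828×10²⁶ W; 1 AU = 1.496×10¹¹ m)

L = 4.20 × 3.828×10²⁶ = 1.61×10²⁷ W.
From T_eq⁴ = L(1−A)/(16πσd²): d = √[L(1−A)/(16πσT_eq⁴)].
d = √[1.61×10²⁷ × 0.47 / (16π × 5.67×10⁻⁸ × (259)⁴)] = 2.43×10¹¹ m = 1.62 AU.

d ≈ 1.62 AU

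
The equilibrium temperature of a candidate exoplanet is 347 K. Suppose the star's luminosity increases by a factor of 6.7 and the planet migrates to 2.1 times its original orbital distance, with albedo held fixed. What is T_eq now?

T_eq ≈ 385 K

T_eq ∝ L^(1/4) · d^(−1/2).
T′ = 347 × 6.7^(1/4) / 2.1^(1/2) = 385 K.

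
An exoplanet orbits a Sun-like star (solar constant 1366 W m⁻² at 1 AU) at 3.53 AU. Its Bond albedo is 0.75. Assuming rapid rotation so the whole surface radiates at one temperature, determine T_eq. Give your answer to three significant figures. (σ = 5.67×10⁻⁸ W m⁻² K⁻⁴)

T_eq ≈ 105 K

Flux at 3.53 AU: S = 1366/3.53² = 110 W m⁻².
Energy balance: absorbed = emitted ⇒ πR²·S(1−A) = 4πR²·σT_eq⁴, so T_eq⁴ = S(1−A)/(4σ).
T_eq = [110 × 0.25 / (4 × 5.67×10⁻⁸)]^(1/4) = (1.21×10⁸)^(1/4) = 105 K.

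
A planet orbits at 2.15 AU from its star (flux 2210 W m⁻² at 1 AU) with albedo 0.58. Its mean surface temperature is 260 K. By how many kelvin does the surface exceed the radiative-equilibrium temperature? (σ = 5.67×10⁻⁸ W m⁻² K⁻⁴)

S = 2210/2.15² = 478.1 W m⁻².
T_eq = [S(1−A)/(4σ)]^(1/4) = [478.1×0.42/(4×5.67×10⁻⁸)]^(1/4) = 172.5 K.
ΔT = T_surf − T_eq = 260 − 172.5.

ΔT ≈ 87.5 K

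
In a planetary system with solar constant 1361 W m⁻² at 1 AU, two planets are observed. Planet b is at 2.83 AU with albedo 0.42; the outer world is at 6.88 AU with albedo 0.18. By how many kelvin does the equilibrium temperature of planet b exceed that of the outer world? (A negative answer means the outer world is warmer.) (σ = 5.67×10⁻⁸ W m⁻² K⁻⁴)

T_eq = [S₀(1−A)/(4σd²)]^(1/4), so T ∝ (1−A)^(1/4) / √d.
T₁ = [1361×0.58/(4×5.67×10⁻⁸×2.83²)]^(1/4) = 144.38 K.
T₂ = [1361×0.82/(4×5.67×10⁻⁸×6.88²)]^(1/4) = 100.97 K.

ΔT ≈ 43.4 K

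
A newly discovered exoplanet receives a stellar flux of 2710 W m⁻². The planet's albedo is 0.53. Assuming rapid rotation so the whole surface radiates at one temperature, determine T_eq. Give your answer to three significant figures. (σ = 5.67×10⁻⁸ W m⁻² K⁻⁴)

T_eq ≈ 274 K

Energy balance: absorbed = emitted ⇒ πR²·S(1−A) = 4πR²·σT_eq⁴, so T_eq⁴ = S(1−A)/(4σ).
T_eq = [2710 × 0.47 / (4 × 5.67×10⁻⁸)]^(1/4) = (5.62×10⁹)^(1/4) = 274 K.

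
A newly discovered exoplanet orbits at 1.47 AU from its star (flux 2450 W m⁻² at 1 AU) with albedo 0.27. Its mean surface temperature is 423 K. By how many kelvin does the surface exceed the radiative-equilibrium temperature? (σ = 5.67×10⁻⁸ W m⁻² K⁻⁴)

S = 2450/1.47² = 1134 W m⁻².
T_eq = [S(1−A)/(4σ)]^(1/4) = [1134×0.73/(4×5.67×10⁻⁸)]^(1/4) = 245.8 K.
ΔT = T_surf − T_eq = 423 − 245.8.

ΔT ≈ 177.2 K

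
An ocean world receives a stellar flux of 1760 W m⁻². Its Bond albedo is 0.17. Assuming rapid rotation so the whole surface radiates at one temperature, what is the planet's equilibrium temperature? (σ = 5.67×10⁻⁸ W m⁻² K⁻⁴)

T_eq ≈ 283 K

Energy balance: absorbed = emitted ⇒ πR²·S(1−A) = 4πR²·σT_eq⁴, so T_eq⁴ = S(1−A)/(4σ).
T_eq = [1760 × 0.83 / (4 × 5.67×10⁻⁸)]^(1/4) = (6.44×10⁹)^(1/4) = 283 K.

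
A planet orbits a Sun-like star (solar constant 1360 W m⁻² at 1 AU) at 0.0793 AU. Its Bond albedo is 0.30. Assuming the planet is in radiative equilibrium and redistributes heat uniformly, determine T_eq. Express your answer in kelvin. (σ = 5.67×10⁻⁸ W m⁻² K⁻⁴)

Flux at 0.0793 AU: S = 1360/0.0793² = 2.16×10⁵ W m⁻².
Energy balance: absorbed = emitted ⇒ πR²·S(1−A) = 4πR²·σT_eq⁴, so T_eq⁴ = S(1−A)/(4σ).
T_eq = [2.16×10⁵ × 0.70 / (4 × 5.67×10⁻⁸)]^(1/4) = (6.67×10¹¹)^(1/4) = 904 K.

T_eq ≈ 904 K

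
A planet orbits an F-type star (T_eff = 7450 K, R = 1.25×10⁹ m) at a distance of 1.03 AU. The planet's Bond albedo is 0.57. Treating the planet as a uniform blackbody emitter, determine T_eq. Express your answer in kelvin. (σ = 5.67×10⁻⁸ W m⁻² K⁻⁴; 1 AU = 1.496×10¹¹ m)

T_eq ≈ 384 K

d = 1.03 AU = 1.54×10¹¹ m.
L = 4πR_⋆²σT_⋆⁴ = 4π(1.25×10⁹)² × 5.67×10⁻⁸ × (7450)⁴ = 3.43×10²⁷ W.
S = L/(4πd²) = 1.15×10⁴ W m⁻².
Energy balance: absorbed = emitted ⇒ πR²·S(1−A) = 4πR²·σT_eq⁴, so T_eq⁴ = S(1−A)/(4σ).
T_eq = [1.15×10⁴ × 0.43 / (4 × 5.67×10⁻⁸)]^(1/4) = (2.18×10¹⁰)^(1/4) = 384 K.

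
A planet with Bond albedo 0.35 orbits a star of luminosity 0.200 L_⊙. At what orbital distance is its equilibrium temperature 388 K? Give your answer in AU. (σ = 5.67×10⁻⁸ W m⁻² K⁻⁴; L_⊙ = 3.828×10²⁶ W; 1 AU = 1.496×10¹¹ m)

L = 0.200 × 3.828×10²⁶ = 7.66×10²⁵ W.
From T_eq⁴ = L(1−A)/(16πσd²): d = √[L(1−A)/(16πσT_eq⁴)].
d = √[7.66×10²⁵ × 0.65 / (16π × 5.67×10⁻⁸ × (388)⁴)] = 2.78×10¹⁰ m = 0.186 AU.

d ≈ 0.186 AU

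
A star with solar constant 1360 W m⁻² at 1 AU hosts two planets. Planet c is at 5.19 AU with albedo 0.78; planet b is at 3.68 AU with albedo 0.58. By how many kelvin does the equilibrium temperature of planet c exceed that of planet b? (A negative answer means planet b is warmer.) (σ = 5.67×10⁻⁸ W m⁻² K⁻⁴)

T_eq = [S₀(1−A)/(4σd²)]^(1/4), so T ∝ (1−A)^(1/4) / √d.
T₁ = [1360×0.22/(4×5.67×10⁻⁸×5.19²)]^(1/4) = 83.66 K.
T₂ = [1360×0.42/(4×5.67×10⁻⁸×3.68²)]^(1/4) = 116.78 K.

ΔT ≈ -33.1 K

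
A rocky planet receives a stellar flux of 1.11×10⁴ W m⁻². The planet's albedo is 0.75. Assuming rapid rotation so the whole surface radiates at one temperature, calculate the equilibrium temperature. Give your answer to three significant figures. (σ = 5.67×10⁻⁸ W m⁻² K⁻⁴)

Energy balance: absorbed = emitted ⇒ πR²·S(1−A) = 4πR²·σT_eq⁴, so T_eq⁴ = S(1−A)/(4σ).
T_eq = [1.11×10⁴ × 0.25 / (4 × 5.67×10⁻⁸)]^(1/4) = (1.22×10¹⁰)^(1/4) = 333 K.

T_eq ≈ 333 K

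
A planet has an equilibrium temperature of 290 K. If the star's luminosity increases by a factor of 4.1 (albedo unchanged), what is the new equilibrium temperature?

T_eq ∝ L^(1/4) · d^(−1/2).
T′ = 290 × 4.1^(1/4) = 413 K.

T_eq ≈ 413 K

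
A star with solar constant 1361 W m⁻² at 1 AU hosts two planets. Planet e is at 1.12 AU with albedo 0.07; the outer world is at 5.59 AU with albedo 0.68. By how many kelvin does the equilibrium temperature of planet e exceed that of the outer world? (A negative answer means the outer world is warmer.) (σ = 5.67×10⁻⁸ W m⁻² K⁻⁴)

T_eq = [S₀(1−A)/(4σd²)]^(1/4), so T ∝ (1−A)^(1/4) / √d.
T₁ = [1361×0.93/(4×5.67×10⁻⁸×1.12²)]^(1/4) = 258.26 K.
T₂ = [1361×0.32/(4×5.67×10⁻⁸×5.59²)]^(1/4) = 88.54 K.

ΔT ≈ 169.7 K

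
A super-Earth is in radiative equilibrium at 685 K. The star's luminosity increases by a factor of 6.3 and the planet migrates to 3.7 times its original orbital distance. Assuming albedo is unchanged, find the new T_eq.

T_eq ∝ L^(1/4) · d^(−1/2).
T′ = 685 × 6.3^(1/4) / 3.7^(1/2) = 564 K.

T_eq ≈ 564 K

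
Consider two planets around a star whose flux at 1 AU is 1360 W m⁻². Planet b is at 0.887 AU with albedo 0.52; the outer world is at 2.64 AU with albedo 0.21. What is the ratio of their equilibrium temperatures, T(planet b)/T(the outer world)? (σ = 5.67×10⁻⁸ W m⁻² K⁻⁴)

T_eq = [S₀(1−A)/(4σd²)]^(1/4), so T ∝ (1−A)^(1/4) / √d.
T₁ = [1360×0.48/(4×5.67×10⁻⁸×0.887²)]^(1/4) = 245.94 K.
T₂ = [1360×0.79/(4×5.67×10⁻⁸×2.64²)]^(1/4) = 161.47 K.

T₁/T₂ ≈ 1.523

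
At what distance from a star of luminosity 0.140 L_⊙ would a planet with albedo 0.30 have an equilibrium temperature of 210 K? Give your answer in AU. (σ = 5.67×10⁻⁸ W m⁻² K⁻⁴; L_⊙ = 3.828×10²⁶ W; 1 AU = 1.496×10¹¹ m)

L = 0.140 × 3.828×10²⁶ = 5.36×10²⁵ W.
From T_eq⁴ = L(1−A)/(16πσd²): d = √[L(1−A)/(16πσT_eq⁴)].
d = √[5.36×10²⁵ × 0.70 / (16π × 5.67×10⁻⁸ × (210)⁴)] = 8.23×10¹⁰ m = 0.550 AU.

d ≈ 0.550 AU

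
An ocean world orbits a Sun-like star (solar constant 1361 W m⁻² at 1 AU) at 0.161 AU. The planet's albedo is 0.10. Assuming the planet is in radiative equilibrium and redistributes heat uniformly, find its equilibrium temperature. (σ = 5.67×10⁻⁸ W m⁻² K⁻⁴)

Flux at 0.161 AU: S = 1361/0.161² = 5.25×10⁴ W m⁻².
Energy balance: absorbed = emitted ⇒ πR²·S(1−A) = 4πR²·σT_eq⁴, so T_eq⁴ = S(1−A)/(4σ).
T_eq = [5.25×10⁴ × 0.90 / (4 × 5.67×10⁻⁸)]^(1/4) = (2.08×10¹¹)^(1/4) = 676 K.

T_eq ≈ 676 K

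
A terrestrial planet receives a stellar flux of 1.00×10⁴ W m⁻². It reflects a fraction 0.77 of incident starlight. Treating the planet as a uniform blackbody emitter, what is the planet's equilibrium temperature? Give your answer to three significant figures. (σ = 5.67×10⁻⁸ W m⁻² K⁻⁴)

T_eq ≈ 317 K

Energy balance: absorbed = emitted ⇒ πR²·S(1−A) = 4πR²·σT_eq⁴, so T_eq⁴ = S(1−A)/(4σ).
T_eq = [1.00×10⁴ × 0.23 / (4 × 5.67×10⁻⁸)]^(1/4) = (1.01×10¹⁰)^(1/4) = 317 K.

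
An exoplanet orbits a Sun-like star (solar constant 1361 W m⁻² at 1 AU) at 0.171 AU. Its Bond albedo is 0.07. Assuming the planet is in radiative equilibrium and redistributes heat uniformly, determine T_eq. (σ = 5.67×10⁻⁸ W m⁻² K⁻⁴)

T_eq ≈ 661 K

Flux at 0.171 AU: S = 1361/0.171² = 4.65×10⁴ W m⁻².
Energy balance: absorbed = emitted ⇒ πR²·S(1−A) = 4πR²·σT_eq⁴, so T_eq⁴ = S(1−A)/(4σ).
T_eq = [4.65×10⁴ × 0.93 / (4 × 5.67×10⁻⁸)]^(1/4) = (1.91×10¹¹)^(1/4) = 661 K.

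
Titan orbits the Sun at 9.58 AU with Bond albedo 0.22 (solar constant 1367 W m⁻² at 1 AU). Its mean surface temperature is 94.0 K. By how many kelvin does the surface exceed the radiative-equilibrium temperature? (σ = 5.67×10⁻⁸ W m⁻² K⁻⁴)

ΔT ≈ 9.4 K

S = 1367/9.58² = 14.89 W m⁻².
T_eq = [S(1−A)/(4σ)]^(1/4) = [14.89×0.78/(4×5.67×10⁻⁸)]^(1/4) = 84.6 K.
ΔT = T_surf − T_eq = 94 − 84.6.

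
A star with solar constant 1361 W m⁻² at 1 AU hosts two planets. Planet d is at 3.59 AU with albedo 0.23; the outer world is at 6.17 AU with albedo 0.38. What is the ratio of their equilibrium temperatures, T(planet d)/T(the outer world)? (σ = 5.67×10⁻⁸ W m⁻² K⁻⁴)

T_eq = [S₀(1−A)/(4σd²)]^(1/4), so T ∝ (1−A)^(1/4) / √d.
T₁ = [1361×0.77/(4×5.67×10⁻⁸×3.59²)]^(1/4) = 137.60 K.
T₂ = [1361×0.62/(4×5.67×10⁻⁸×6.17²)]^(1/4) = 99.43 K.

T₁/T₂ ≈ 1.384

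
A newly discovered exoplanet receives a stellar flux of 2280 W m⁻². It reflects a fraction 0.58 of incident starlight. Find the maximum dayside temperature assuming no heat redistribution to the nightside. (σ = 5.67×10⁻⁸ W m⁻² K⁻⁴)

T_ss ≈ 360 K

With no redistribution each surface element balances locally: S(1−A) = σT⁴.
T = [2280 × 0.42 / 5.67×10⁻⁸]^(1/4) = (1.69×10¹⁰)^(1/4) = 360 K.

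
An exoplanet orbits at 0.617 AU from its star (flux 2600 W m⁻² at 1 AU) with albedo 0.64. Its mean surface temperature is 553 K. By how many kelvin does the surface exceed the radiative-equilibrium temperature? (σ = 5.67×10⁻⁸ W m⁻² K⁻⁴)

ΔT ≈ 230.3 K

S = 2600/0.617² = 6830 W m⁻².
T_eq = [S(1−A)/(4σ)]^(1/4) = [6830×0.36/(4×5.67×10⁻⁸)]^(1/4) = 322.7 K.
ΔT = T_surf − T_eq = 553 − 322.7.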